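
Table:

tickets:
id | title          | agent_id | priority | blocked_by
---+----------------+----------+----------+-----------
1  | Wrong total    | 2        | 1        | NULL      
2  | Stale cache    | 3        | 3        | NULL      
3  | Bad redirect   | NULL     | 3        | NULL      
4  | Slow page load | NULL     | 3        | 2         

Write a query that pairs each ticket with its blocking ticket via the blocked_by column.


This is a self-join: tickets is joined to a second copy of itself, matching each row's blocked_by to another row's id. Use LEFT JOIN so rows with blocked_by=NULL are kept.
  - ticket 1 (Wrong total): blocked_by=NULL -> NULL
  - ticket 2 (Stale cache): blocked_by=NULL -> NULL
  - ticket 3 (Bad redirect): blocked_by=NULL -> NULL
  - ticket 4 (Slow page load): blocked_by=2 -> Stale cache

SQL:
SELECT a.title AS item, b.title AS blocked_by
FROM tickets a
LEFT JOIN tickets b ON a.blocked_by = b.id

Result:
item           | blocked_by 
---------------+------------
Wrong total    | NULL       
Stale cache    | NULL       
Bad redirect   | NULL       
Slow page load | Stale cache


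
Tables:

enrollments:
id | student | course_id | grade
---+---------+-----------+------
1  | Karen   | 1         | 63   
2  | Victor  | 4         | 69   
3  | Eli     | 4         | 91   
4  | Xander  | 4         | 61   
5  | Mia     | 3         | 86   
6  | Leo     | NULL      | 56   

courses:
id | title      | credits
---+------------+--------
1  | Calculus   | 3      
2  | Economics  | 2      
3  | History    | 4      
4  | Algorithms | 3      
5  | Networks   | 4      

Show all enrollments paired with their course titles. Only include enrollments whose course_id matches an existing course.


INNER JOIN keeps only enrollments rows whose course_id matches an id in courses. Walk through each enrollment:
  - enrollment 1 (Karen): course_id=1 -> matches Calculus
  - enrollment 2 (Victor): course_id=4 -> matches Algorithms
  - enrollment 3 (Eli): course_id=4 -> matches Algorithms
  - enrollment 4 (Xander): course_id=4 -> matches Algorithms
  - enrollment 5 (Mia): course_id=3 -> matches History
  - enrollment 6 (Leo): course_id=NULL, no match -> dropped
So 1 of 6 rows is dropped.

SQL:
SELECT a.student, b.title AS course
FROM enrollments a
INNER JOIN courses b ON a.course_id = b.id

Result:
student | course    
--------+-----------
Karen   | Calculus  
Victor  | Algorithms
Eli     | Algorithms
Xander  | Algorithms
Mia     | History   


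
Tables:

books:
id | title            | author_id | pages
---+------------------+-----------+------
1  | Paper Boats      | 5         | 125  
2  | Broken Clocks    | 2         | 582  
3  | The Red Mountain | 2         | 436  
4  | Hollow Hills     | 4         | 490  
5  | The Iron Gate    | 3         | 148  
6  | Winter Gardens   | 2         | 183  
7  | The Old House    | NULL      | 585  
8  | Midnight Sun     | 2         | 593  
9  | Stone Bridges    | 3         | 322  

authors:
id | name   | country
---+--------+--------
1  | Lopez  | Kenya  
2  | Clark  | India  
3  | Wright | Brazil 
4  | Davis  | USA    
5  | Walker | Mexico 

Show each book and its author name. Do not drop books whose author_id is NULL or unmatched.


LEFT JOIN keeps every row from books (the left table); where author_id has no match in authors, the author columns become NULL. Walk through each book:
  - book 1 (Paper Boats): author_id=5 -> matches Walker
  - book 2 (Broken Clocks): author_id=2 -> matches Clark
  - book 3 (The Red Mountain): author_id=2 -> matches Clark
  - book 4 (Hollow Hills): author_id=4 -> matches Davis
  - book 5 (The Iron Gate): author_id=3 -> matches Wright
  - book 6 (Winter Gardens): author_id=2 -> matches Clark
  - book 7 (The Old House): author_id=NULL, no match -> kept with NULL
  - book 8 (Midnight Sun): author_id=2 -> matches Clark
  - book 9 (Stone Bridges): author_id=3 -> matches Wright
All 9 rows appear; 1 has NULL author.

SQL:
SELECT a.title, b.name AS author
FROM books a
LEFT JOIN authors b ON a.author_id = b.id

Result:
title            | author
-----------------+-------
Paper Boats      | Walker
Broken Clocks    | Clark 
The Red Mountain | Clark 
Hollow Hills     | Davis 
The Iron Gate    | Wright
Winter Gardens   | Clark 
The Old House    | NULL  
Midnight Sun     | Clark 
Stone Bridges    | Wright


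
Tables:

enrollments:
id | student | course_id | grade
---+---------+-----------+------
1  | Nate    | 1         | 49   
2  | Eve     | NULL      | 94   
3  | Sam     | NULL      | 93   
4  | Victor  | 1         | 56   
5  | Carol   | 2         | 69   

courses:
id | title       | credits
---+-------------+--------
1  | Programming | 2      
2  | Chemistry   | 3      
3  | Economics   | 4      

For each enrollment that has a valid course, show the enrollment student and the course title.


INNER JOIN keeps only enrollments rows whose course_id matches an id in courses. Walk through each enrollment:
  - enrollment 1 (Nate): course_id=1 -> matches Programming
  - enrollment 2 (Eve): course_id=NULL, no match -> dropped
  - enrollment 3 (Sam): course_id=NULL, no match -> dropped
  - enrollment 4 (Victor): course_id=1 -> matches Programming
  - enrollment 5 (Carol): course_id=2 -> matches Chemistry
So 2 of 5 rows are dropped.

SQL:
SELECT a.student, b.title AS course
FROM enrollments a
INNER JOIN courses b ON a.course_id = b.id

Result:
student | course     
--------+------------
Nate    | Programming
Victor  | Programming
Carol   | Chemistry  


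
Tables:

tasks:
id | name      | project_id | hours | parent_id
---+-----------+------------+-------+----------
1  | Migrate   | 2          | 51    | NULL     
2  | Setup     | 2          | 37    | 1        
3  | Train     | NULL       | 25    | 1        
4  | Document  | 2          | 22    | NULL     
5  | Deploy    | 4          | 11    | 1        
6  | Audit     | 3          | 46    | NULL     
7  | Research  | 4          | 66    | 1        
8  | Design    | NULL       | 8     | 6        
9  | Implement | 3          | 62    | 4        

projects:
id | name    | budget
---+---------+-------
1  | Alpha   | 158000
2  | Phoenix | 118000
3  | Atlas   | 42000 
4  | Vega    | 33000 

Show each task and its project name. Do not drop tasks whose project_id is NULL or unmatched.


LEFT JOIN keeps every row from tasks (the left table); where project_id has no match in projects, the project columns become NULL. Walk through each task:
  - task 1 (Migrate): project_id=2 -> matches Phoenix
  - task 2 (Setup): project_id=2 -> matches Phoenix
  - task 3 (Train): project_id=NULL, no match -> kept with NULL
  - task 4 (Document): project_id=2 -> matches Phoenix
  - task 5 (Deploy): project_id=4 -> matches Vega
  - task 6 (Audit): project_id=3 -> matches Atlas
  - task 7 (Research): project_id=4 -> matches Vega
  - task 8 (Design): project_id=NULL, no match -> kept with NULL
  - task 9 (Implement): project_id=3 -> matches Atlas
All 9 rows appear; 2 have NULL project.

SQL:
SELECT a.name, b.name AS project
FROM tasks a
LEFT JOIN projects b ON a.project_id = b.id

Result:
name      | project
----------+--------
Migrate   | Phoenix
Setup     | Phoenix
Train     | NULL   
Document  | Phoenix
Deploy    | Vega   
Audit     | Atlas  
Research  | Vega   
Design    | NULL   
Implement | Atlas  


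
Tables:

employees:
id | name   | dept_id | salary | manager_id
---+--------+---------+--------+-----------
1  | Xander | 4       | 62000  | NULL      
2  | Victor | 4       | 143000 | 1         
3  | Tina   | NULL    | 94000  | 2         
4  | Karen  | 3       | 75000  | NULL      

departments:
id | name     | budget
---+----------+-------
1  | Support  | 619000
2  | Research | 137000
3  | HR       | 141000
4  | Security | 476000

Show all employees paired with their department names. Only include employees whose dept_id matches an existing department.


INNER JOIN keeps only employees rows whose dept_id matches an id in departments. Walk through each employee:
  - employee 1 (Xander): dept_id=4 -> matches Security
  - employee 2 (Victor): dept_id=4 -> matches Security
  - employee 3 (Tina): dept_id=NULL, no match -> dropped
  - employee 4 (Karen): dept_id=3 -> matches HR
So 1 of 4 rows is dropped.

SQL:
SELECT a.name, b.name AS department
FROM employees a
INNER JOIN departments b ON a.dept_id = b.id

Result:
name   | department
-------+-----------
Xander | Security  
Victor | Security  
Karen  | HR        


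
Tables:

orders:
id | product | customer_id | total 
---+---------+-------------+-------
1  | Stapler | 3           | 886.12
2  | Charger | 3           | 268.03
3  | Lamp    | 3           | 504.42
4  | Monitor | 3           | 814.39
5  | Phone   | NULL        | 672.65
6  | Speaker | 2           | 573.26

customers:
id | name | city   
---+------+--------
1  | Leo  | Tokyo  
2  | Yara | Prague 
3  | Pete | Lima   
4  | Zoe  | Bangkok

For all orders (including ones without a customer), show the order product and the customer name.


LEFT JOIN keeps every row from orders (the left table); where customer_id has no match in customers, the customer columns become NULL. Walk through each order:
  - order 1 (Stapler): customer_id=3 -> matches Pete
  - order 2 (Charger): customer_id=3 -> matches Pete
  - order 3 (Lamp): customer_id=3 -> matches Pete
  - order 4 (Monitor): customer_id=3 -> matches Pete
  - order 5 (Phone): customer_id=NULL, no match -> kept with NULL
  - order 6 (Speaker): customer_id=2 -> matches Yara
All 6 rows appear; 1 has NULL customer.

SQL:
SELECT a.product, b.name AS customer
FROM orders a
LEFT JOIN customers b ON a.customer_id = b.id

Result:
product | customer
--------+---------
Stapler | Pete    
Charger | Pete    
Lamp    | Pete    
Monitor | Pete    
Phone   | NULL    
Speaker | Yara    


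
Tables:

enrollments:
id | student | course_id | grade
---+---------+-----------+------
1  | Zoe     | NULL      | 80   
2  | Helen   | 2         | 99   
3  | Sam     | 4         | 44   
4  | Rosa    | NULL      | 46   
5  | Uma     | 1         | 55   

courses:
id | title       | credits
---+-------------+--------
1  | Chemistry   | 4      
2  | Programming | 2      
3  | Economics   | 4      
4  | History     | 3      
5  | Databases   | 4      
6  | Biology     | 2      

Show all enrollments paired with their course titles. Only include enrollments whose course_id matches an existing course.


INNER JOIN keeps only enrollments rows whose course_id matches an id in courses. Walk through each enrollment:
  - enrollment 1 (Zoe): course_id=NULL, no match -> dropped
  - enrollment 2 (Helen): course_id=2 -> matches Programming
  - enrollment 3 (Sam): course_id=4 -> matches History
  - enrollment 4 (Rosa): course_id=NULL, no match -> dropped
  - enrollment 5 (Uma): course_id=1 -> matches Chemistry
So 2 of 5 rows are dropped.

SQL:
SELECT a.student, b.title AS course
FROM enrollments a
INNER JOIN courses b ON a.course_id = b.id

Result:
student | course     
--------+------------
Helen   | Programming
Sam     | History    
Uma     | Chemistry  


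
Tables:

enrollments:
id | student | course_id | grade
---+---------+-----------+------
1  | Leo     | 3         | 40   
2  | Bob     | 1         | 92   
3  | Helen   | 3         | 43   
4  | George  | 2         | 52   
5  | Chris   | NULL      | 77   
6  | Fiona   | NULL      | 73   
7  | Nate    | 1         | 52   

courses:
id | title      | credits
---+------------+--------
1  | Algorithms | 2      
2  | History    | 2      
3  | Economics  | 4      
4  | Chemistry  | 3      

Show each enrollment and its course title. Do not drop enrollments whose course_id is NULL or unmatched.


LEFT JOIN keeps every row from enrollments (the left table); where course_id has no match in courses, the course columns become NULL. Walk through each enrollment:
  - enrollment 1 (Leo): course_id=3 -> matches Economics
  - enrollment 2 (Bob): course_id=1 -> matches Algorithms
  - enrollment 3 (Helen): course_id=3 -> matches Economics
  - enrollment 4 (George): course_id=2 -> matches History
  - enrollment 5 (Chris): course_id=NULL, no match -> kept with NULL
  - enrollment 6 (Fiona): course_id=NULL, no match -> kept with NULL
  - enrollment 7 (Nate): course_id=1 -> matches Algorithms
All 7 rows appear; 2 have NULL course.

SQL:
SELECT a.student, b.title AS course
FROM enrollments a
LEFT JOIN courses b ON a.course_id = b.id

Result:
student | course    
--------+-----------
Leo     | Economics 
Bob     | Algorithms
Helen   | Economics 
George  | History   
Chris   | NULL      
Fiona   | NULL      
Nate    | Algorithms


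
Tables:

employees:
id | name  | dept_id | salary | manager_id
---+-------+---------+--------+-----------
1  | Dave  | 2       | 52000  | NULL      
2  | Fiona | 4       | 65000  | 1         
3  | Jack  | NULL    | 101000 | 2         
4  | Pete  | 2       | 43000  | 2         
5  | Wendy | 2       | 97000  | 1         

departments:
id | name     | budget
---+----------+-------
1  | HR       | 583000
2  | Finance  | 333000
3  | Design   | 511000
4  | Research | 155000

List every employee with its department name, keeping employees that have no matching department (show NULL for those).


LEFT JOIN keeps every row from employees (the left table); where dept_id has no match in departments, the department columns become NULL. Walk through each employee:
  - employee 1 (Dave): dept_id=2 -> matches Finance
  - employee 2 (Fiona): dept_id=4 -> matches Research
  - employee 3 (Jack): dept_id=NULL, no match -> kept with NULL
  - employee 4 (Pete): dept_id=2 -> matches Finance
  - employee 5 (Wendy): dept_id=2 -> matches Finance
All 5 rows appear; 1 has NULL department.

SQL:
SELECT a.name, b.name AS department
FROM employees a
LEFT JOIN departments b ON a.dept_id = b.id

Result:
name  | department
------+-----------
Dave  | Finance   
Fiona | Research  
Jack  | NULL      
Pete  | Finance   
Wendy | Finance   


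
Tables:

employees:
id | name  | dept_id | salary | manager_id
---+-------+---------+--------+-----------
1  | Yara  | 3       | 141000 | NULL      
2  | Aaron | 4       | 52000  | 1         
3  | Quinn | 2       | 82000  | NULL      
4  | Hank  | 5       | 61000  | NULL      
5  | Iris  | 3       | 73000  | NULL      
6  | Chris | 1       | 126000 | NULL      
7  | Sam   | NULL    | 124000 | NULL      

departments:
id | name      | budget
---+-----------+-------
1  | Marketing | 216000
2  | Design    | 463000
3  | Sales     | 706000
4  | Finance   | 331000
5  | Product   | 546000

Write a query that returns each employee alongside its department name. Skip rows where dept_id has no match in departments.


INNER JOIN keeps only employees rows whose dept_id matches an id in departments. Walk through each employee:
  - employee 1 (Yara): dept_id=3 -> matches Sales
  - employee 2 (Aaron): dept_id=4 -> matches Finance
  - employee 3 (Quinn): dept_id=2 -> matches Design
  - employee 4 (Hank): dept_id=5 -> matches Product
  - employee 5 (Iris): dept_id=3 -> matches Sales
  - employee 6 (Chris): dept_id=1 -> matches Marketing
  - employee 7 (Sam): dept_id=NULL, no match -> dropped
So 1 of 7 rows is dropped.

SQL:
SELECT a.name, b.name AS department
FROM employees a
INNER JOIN departments b ON a.dept_id = b.id

Result:
name  | department
------+-----------
Yara  | Sales     
Aaron | Finance   
Quinn | Design    
Hank  | Product   
Iris  | Sales     
Chris | Marketing 


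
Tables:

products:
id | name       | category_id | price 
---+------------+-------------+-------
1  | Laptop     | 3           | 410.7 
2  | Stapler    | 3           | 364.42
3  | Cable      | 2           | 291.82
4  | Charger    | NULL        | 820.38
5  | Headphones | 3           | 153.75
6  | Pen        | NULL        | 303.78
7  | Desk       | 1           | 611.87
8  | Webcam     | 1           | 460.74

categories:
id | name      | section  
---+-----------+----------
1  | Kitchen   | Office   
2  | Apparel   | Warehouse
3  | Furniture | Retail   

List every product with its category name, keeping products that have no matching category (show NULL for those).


LEFT JOIN keeps every row from products (the left table); where category_id has no match in categories, the category columns become NULL. Walk through each product:
  - product 1 (Laptop): category_id=3 -> matches Furniture
  - product 2 (Stapler): category_id=3 -> matches Furniture
  - product 3 (Cable): category_id=2 -> matches Apparel
  - product 4 (Charger): category_id=NULL, no match -> kept with NULL
  - product 5 (Headphones): category_id=3 -> matches Furniture
  - product 6 (Pen): category_id=NULL, no match -> kept with NULL
  - product 7 (Desk): category_id=1 -> matches Kitchen
  - product 8 (Webcam): category_id=1 -> matches Kitchen
All 8 rows appear; 2 have NULL category.

SQL:
SELECT a.name, b.name AS category
FROM products a
LEFT JOIN categories b ON a.category_id = b.id

Result:
name       | category 
-----------+----------
Laptop     | Furniture
Stapler    | Furniture
Cable      | Apparel  
Charger    | NULL     
Headphones | Furniture
Pen        | NULL     
Desk       | Kitchen  
Webcam     | Kitchen  


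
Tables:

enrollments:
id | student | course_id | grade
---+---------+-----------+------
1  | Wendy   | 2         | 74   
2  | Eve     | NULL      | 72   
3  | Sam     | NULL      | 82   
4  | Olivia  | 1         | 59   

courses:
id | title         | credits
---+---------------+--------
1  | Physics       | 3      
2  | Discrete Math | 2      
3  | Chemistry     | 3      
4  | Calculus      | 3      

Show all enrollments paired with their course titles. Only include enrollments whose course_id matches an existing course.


INNER JOIN keeps only enrollments rows whose course_id matches an id in courses. Walk through each enrollment:
  - enrollment 1 (Wendy): course_id=2 -> matches Discrete Math
  - enrollment 2 (Eve): course_id=NULL, no match -> dropped
  - enrollment 3 (Sam): course_id=NULL, no match -> dropped
  - enrollment 4 (Olivia): course_id=1 -> matches Physics
So 2 of 4 rows are dropped.

SQL:
SELECT a.student, b.title AS course
FROM enrollments a
INNER JOIN courses b ON a.course_id = b.id

Result:
student | course       
--------+--------------
Wendy   | Discrete Math
Olivia  | Physics      


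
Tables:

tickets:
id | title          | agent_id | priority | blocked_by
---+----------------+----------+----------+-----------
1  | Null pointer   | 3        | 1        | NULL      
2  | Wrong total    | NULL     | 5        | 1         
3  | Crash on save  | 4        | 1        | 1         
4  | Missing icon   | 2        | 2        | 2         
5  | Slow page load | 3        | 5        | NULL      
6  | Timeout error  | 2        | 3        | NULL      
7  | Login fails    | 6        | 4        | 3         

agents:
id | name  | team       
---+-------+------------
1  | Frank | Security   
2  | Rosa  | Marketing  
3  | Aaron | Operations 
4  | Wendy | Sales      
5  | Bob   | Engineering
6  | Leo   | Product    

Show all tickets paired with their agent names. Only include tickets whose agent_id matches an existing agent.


INNER JOIN keeps only tickets rows whose agent_id matches an id in agents. Walk through each ticket:
  - ticket 1 (Null pointer): agent_id=3 -> matches Aaron
  - ticket 2 (Wrong total): agent_id=NULL, no match -> dropped
  - ticket 3 (Crash on save): agent_id=4 -> matches Wendy
  - ticket 4 (Missing icon): agent_id=2 -> matches Rosa
  - ticket 5 (Slow page load): agent_id=3 -> matches Aaron
  - ticket 6 (Timeout error): agent_id=2 -> matches Rosa
  - ticket 7 (Login fails): agent_id=6 -> matches Leo
So 1 of 7 rows is dropped.

SQL:
SELECT a.title, b.name AS agent
FROM tickets a
INNER JOIN agents b ON a.agent_id = b.id

Result:
title          | agent
---------------+------
Null pointer   | Aaron
Crash on save  | Wendy
Missing icon   | Rosa 
Slow page load | Aaron
Timeout error  | Rosa 
Login fails    | Leo  


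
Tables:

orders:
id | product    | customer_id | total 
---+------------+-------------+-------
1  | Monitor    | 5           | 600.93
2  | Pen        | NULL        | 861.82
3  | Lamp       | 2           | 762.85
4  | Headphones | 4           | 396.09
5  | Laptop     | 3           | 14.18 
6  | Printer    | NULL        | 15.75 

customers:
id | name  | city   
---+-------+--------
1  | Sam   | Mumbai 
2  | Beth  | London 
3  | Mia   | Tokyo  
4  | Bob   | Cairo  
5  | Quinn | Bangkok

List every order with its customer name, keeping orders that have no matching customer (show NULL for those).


LEFT JOIN keeps every row from orders (the left table); where customer_id has no match in customers, the customer columns become NULL. Walk through each order:
  - order 1 (Monitor): customer_id=5 -> matches Quinn
  - order 2 (Pen): customer_id=NULL, no match -> kept with NULL
  - order 3 (Lamp): customer_id=2 -> matches Beth
  - order 4 (Headphones): customer_id=4 -> matches Bob
  - order 5 (Laptop): customer_id=3 -> matches Mia
  - order 6 (Printer): customer_id=NULL, no match -> kept with NULL
All 6 rows appear; 2 have NULL customer.

SQL:
SELECT a.product, b.name AS customer
FROM orders a
LEFT JOIN customers b ON a.customer_id = b.id

Result:
product    | customer
-----------+---------
Monitor    | Quinn   
Pen        | NULL    
Lamp       | Beth    
Headphones | Bob     
Laptop     | Mia     
Printer    | NULL    


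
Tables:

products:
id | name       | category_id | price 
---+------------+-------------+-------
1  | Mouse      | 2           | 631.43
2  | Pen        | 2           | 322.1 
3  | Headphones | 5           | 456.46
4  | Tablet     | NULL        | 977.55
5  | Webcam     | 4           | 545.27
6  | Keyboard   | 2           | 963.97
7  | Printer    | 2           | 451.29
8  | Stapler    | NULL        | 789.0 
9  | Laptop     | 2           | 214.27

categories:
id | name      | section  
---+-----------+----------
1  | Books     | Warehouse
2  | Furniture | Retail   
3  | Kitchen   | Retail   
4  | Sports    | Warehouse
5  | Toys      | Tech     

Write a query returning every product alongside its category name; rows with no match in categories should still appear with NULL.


LEFT JOIN keeps every row from products (the left table); where category_id has no match in categories, the category columns become NULL. Walk through each product:
  - product 1 (Mouse): category_id=2 -> matches Furniture
  - product 2 (Pen): category_id=2 -> matches Furniture
  - product 3 (Headphones): category_id=5 -> matches Toys
  - product 4 (Tablet): category_id=NULL, no match -> kept with NULL
  - product 5 (Webcam): category_id=4 -> matches Sports
  - product 6 (Keyboard): category_id=2 -> matches Furniture
  - product 7 (Printer): category_id=2 -> matches Furniture
  - product 8 (Stapler): category_id=NULL, no match -> kept with NULL
  - product 9 (Laptop): category_id=2 -> matches Furniture
All 9 rows appear; 2 have NULL category.

SQL:
SELECT a.name, b.name AS category
FROM products a
LEFT JOIN categories b ON a.category_id = b.id

Result:
name       | category 
-----------+----------
Mouse      | Furniture
Pen        | Furniture
Headphones | Toys     
Tablet     | NULL     
Webcam     | Sports   
Keyboard   | Furniture
Printer    | Furniture
Stapler    | NULL     
Laptop     | Furniture


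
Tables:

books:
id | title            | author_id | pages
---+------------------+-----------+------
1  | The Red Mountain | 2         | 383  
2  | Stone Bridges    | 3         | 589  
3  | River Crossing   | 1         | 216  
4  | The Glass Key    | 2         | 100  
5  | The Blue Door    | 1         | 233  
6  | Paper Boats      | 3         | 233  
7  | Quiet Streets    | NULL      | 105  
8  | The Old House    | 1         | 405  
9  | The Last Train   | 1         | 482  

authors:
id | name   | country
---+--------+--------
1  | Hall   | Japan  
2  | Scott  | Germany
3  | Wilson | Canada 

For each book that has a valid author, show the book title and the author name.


INNER JOIN keeps only books rows whose author_id matches an id in authors. Walk through each book:
  - book 1 (The Red Mountain): author_id=2 -> matches Scott
  - book 2 (Stone Bridges): author_id=3 -> matches Wilson
  - book 3 (River Crossing): author_id=1 -> matches Hall
  - book 4 (The Glass Key): author_id=2 -> matches Scott
  - book 5 (The Blue Door): author_id=1 -> matches Hall
  - book 6 (Paper Boats): author_id=3 -> matches Wilson
  - book 7 (Quiet Streets): author_id=NULL, no match -> dropped
  - book 8 (The Old House): author_id=1 -> matches Hall
  - book 9 (The Last Train): author_id=1 -> matches Hall
So 1 of 9 rows is dropped.

SQL:
SELECT a.title, b.name AS author
FROM books a
INNER JOIN authors b ON a.author_id = b.id

Result:
title            | author
-----------------+-------
The Red Mountain | Scott 
Stone Bridges    | Wilson
River Crossing   | Hall  
The Glass Key    | Scott 
The Blue Door    | Hall  
Paper Boats      | Wilson
The Old House    | Hall  
The Last Train   | Hall  


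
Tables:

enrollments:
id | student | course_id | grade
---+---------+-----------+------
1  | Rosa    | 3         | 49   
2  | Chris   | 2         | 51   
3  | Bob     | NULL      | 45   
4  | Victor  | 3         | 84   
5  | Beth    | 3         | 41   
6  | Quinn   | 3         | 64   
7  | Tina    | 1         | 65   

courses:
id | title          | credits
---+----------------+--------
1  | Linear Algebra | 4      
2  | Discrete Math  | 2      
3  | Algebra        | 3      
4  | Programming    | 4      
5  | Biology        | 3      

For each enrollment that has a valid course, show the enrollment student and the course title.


INNER JOIN keeps only enrollments rows whose course_id matches an id in courses. Walk through each enrollment:
  - enrollment 1 (Rosa): course_id=3 -> matches Algebra
  - enrollment 2 (Chris): course_id=2 -> matches Discrete Math
  - enrollment 3 (Bob): course_id=NULL, no match -> dropped
  - enrollment 4 (Victor): course_id=3 -> matches Algebra
  - enrollment 5 (Beth): course_id=3 -> matches Algebra
  - enrollment 6 (Quinn): course_id=3 -> matches Algebra
  - enrollment 7 (Tina): course_id=1 -> matches Linear Algebra
So 1 of 7 rows is dropped.

SQL:
SELECT a.student, b.title AS course
FROM enrollments a
INNER JOIN courses b ON a.course_id = b.id

Result:
student | course        
--------+---------------
Rosa    | Algebra       
Chris   | Discrete Math 
Victor  | Algebra       
Beth    | Algebra       
Quinn   | Algebra       
Tina    | Linear Algebra


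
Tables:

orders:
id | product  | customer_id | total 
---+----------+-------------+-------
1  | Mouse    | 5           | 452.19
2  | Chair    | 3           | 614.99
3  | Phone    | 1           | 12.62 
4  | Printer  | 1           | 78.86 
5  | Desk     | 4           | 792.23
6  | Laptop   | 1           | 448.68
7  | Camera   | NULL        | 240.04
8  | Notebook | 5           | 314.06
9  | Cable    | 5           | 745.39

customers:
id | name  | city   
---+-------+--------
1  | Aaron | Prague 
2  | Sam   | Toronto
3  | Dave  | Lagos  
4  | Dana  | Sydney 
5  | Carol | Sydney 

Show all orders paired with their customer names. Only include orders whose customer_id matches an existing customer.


INNER JOIN keeps only orders rows whose customer_id matches an id in customers. Walk through each order:
  - order 1 (Mouse): customer_id=5 -> matches Carol
  - order 2 (Chair): customer_id=3 -> matches Dave
  - order 3 (Phone): customer_id=1 -> matches Aaron
  - order 4 (Printer): customer_id=1 -> matches Aaron
  - order 5 (Desk): customer_id=4 -> matches Dana
  - order 6 (Laptop): customer_id=1 -> matches Aaron
  - order 7 (Camera): customer_id=NULL, no match -> dropped
  - order 8 (Notebook): customer_id=5 -> matches Carol
  - order 9 (Cable): customer_id=5 -> matches Carol
So 1 of 9 rows is dropped.

SQL:
SELECT a.product, b.name AS customer
FROM orders a
INNER JOIN customers b ON a.customer_id = b.id

Result:
product  | customer
---------+---------
Mouse    | Carol   
Chair    | Dave    
Phone    | Aaron   
Printer  | Aaron   
Desk     | Dana    
Laptop   | Aaron   
Notebook | Carol   
Cable    | Carol   


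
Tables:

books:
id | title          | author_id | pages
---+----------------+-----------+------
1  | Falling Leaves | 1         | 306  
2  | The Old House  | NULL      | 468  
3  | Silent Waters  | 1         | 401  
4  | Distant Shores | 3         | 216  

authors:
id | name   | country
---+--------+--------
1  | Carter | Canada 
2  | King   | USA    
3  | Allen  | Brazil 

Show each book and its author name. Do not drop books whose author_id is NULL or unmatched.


LEFT JOIN keeps every row from books (the left table); where author_id has no match in authors, the author columns become NULL. Walk through each book:
  - book 1 (Falling Leaves): author_id=1 -> matches Carter
  - book 2 (The Old House): author_id=NULL, no match -> kept with NULL
  - book 3 (Silent Waters): author_id=1 -> matches Carter
  - book 4 (Distant Shores): author_id=3 -> matches Allen
All 4 rows appear; 1 has NULL author.

SQL:
SELECT a.title, b.name AS author
FROM books a
LEFT JOIN authors b ON a.author_id = b.id

Result:
title          | author
---------------+-------
Falling Leaves | Carter
The Old House  | NULL  
Silent Waters  | Carter
Distant Shores | Allen 


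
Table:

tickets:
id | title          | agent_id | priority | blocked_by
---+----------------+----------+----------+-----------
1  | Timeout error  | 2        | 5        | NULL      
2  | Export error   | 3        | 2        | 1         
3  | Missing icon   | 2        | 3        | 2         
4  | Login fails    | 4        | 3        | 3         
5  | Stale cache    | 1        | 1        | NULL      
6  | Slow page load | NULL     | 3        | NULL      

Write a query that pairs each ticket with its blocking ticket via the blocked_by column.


This is a self-join: tickets is joined to a second copy of itself, matching each row's blocked_by to another row's id. Use LEFT JOIN so rows with blocked_by=NULL are kept.
  - ticket 1 (Timeout error): blocked_by=NULL -> NULL
  - ticket 2 (Export error): blocked_by=1 -> Timeout error
  - ticket 3 (Missing icon): blocked_by=2 -> Export error
  - ticket 4 (Login fails): blocked_by=3 -> Missing icon
  - ticket 5 (Stale cache): blocked_by=NULL -> NULL
  - ticket 6 (Slow page load): blocked_by=NULL -> NULL

SQL:
SELECT a.title AS item, b.title AS blocked_by
FROM tickets a
LEFT JOIN tickets b ON a.blocked_by = b.id

Result:
item           | blocked_by   
---------------+--------------
Timeout error  | NULL         
Export error   | Timeout error
Missing icon   | Export error 
Login fails    | Missing icon 
Stale cache    | NULL         
Slow page load | NULL         


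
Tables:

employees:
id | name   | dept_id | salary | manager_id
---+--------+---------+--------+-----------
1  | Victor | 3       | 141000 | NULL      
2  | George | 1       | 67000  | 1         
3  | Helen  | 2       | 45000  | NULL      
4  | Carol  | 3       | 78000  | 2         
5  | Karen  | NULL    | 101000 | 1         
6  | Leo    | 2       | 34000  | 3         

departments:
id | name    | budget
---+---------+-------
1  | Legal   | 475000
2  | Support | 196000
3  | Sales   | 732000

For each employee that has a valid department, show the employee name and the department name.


INNER JOIN keeps only employees rows whose dept_id matches an id in departments. Walk through each employee:
  - employee 1 (Victor): dept_id=3 -> matches Sales
  - employee 2 (George): dept_id=1 -> matches Legal
  - employee 3 (Helen): dept_id=2 -> matches Support
  - employee 4 (Carol): dept_id=3 -> matches Sales
  - employee 5 (Karen): dept_id=NULL, no match -> dropped
  - employee 6 (Leo): dept_id=2 -> matches Support
So 1 of 6 rows is dropped.

SQL:
SELECT a.name, b.name AS department
FROM employees a
INNER JOIN departments b ON a.dept_id = b.id

Result:
name   | department
-------+-----------
Victor | Sales     
George | Legal     
Helen  | Support   
Carol  | Sales     
Leo    | Support   


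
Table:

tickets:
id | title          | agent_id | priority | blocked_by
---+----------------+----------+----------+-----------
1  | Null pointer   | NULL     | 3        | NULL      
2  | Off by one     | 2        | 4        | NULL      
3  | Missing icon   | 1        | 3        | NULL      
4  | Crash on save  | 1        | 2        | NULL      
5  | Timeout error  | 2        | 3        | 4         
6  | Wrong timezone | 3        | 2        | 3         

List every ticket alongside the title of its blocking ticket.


This is a self-join: tickets is joined to a second copy of itself, matching each row's blocked_by to another row's id. Use LEFT JOIN so rows with blocked_by=NULL are kept.
  - ticket 1 (Null pointer): blocked_by=NULL -> NULL
  - ticket 2 (Off by one): blocked_by=NULL -> NULL
  - ticket 3 (Missing icon): blocked_by=NULL -> NULL
  - ticket 4 (Crash on save): blocked_by=NULL -> NULL
  - ticket 5 (Timeout error): blocked_by=4 -> Crash on save
  - ticket 6 (Wrong timezone): blocked_by=3 -> Missing icon

SQL:
SELECT a.title AS item, b.title AS blocked_by
FROM tickets a
LEFT JOIN tickets b ON a.blocked_by = b.id

Result:
item           | blocked_by   
---------------+--------------
Null pointer   | NULL         
Off by one     | NULL         
Missing icon   | NULL         
Crash on save  | NULL         
Timeout error  | Crash on save
Wrong timezone | Missing icon 


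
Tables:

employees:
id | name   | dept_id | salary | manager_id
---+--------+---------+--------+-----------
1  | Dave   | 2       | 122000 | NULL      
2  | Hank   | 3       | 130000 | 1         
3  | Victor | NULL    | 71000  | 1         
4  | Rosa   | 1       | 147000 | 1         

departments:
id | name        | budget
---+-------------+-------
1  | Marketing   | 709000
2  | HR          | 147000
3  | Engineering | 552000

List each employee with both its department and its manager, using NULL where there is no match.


Two LEFT JOINs from the same base table employees: one to departments via dept_id, one to employees itself via manager_id. Both are LEFT so every employee is preserved.
Match against departments:
  - employee 1 (Dave): dept_id=2 -> matches HR
  - employee 2 (Hank): dept_id=3 -> matches Engineering
  - employee 3 (Victor): dept_id=NULL, no match -> kept with NULL
  - employee 4 (Rosa): dept_id=1 -> matches Marketing
Match against employees (self):
  - employee 1 (Dave): manager_id=NULL -> NULL
  - employee 2 (Hank): manager_id=1 -> Dave
  - employee 3 (Victor): manager_id=1 -> Dave
  - employee 4 (Rosa): manager_id=1 -> Dave

SQL:
SELECT a.name, b.name AS department, c.name AS manager
FROM employees a
LEFT JOIN departments b ON a.dept_id = b.id
LEFT JOIN employees c ON a.manager_id = c.id

Result:
name   | department  | manager
-------+-------------+--------
Dave   | HR          | NULL   
Hank   | Engineering | Dave   
Victor | NULL        | Dave   
Rosa   | Marketing   | Dave   


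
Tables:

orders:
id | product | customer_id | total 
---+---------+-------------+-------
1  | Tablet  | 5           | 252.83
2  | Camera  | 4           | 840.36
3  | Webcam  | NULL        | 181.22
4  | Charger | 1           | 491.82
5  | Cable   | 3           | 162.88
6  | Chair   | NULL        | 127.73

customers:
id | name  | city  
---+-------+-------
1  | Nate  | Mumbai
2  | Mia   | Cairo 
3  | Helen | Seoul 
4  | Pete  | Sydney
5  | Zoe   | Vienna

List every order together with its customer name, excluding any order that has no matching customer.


INNER JOIN keeps only orders rows whose customer_id matches an id in customers. Walk through each order:
  - order 1 (Tablet): customer_id=5 -> matches Zoe
  - order 2 (Camera): customer_id=4 -> matches Pete
  - order 3 (Webcam): customer_id=NULL, no match -> dropped
  - order 4 (Charger): customer_id=1 -> matches Nate
  - order 5 (Cable): customer_id=3 -> matches Helen
  - order 6 (Chair): customer_id=NULL, no match -> dropped
So 2 of 6 rows are dropped.

SQL:
SELECT a.product, b.name AS customer
FROM orders a
INNER JOIN customers b ON a.customer_id = b.id

Result:
product | customer
--------+---------
Tablet  | Zoe     
Camera  | Pete    
Charger | Nate    
Cable   | Helen   


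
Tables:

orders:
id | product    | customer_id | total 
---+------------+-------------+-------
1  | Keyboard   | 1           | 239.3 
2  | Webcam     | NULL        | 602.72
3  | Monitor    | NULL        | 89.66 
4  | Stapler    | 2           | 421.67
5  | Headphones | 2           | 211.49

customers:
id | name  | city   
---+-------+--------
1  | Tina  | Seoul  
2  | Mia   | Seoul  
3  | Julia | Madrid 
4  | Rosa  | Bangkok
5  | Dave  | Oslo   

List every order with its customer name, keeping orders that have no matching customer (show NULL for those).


LEFT JOIN keeps every row from orders (the left table); where customer_id has no match in customers, the customer columns become NULL. Walk through each order:
  - order 1 (Keyboard): customer_id=1 -> matches Tina
  - order 2 (Webcam): customer_id=NULL, no match -> kept with NULL
  - order 3 (Monitor): customer_id=NULL, no match -> kept with NULL
  - order 4 (Stapler): customer_id=2 -> matches Mia
  - order 5 (Headphones): customer_id=2 -> matches Mia
All 5 rows appear; 2 have NULL customer.

SQL:
SELECT a.product, b.name AS customer
FROM orders a
LEFT JOIN customers b ON a.customer_id = b.id

Result:
product    | customer
-----------+---------
Keyboard   | Tina    
Webcam     | NULL    
Monitor    | NULL    
Stapler    | Mia     
Headphones | Mia     


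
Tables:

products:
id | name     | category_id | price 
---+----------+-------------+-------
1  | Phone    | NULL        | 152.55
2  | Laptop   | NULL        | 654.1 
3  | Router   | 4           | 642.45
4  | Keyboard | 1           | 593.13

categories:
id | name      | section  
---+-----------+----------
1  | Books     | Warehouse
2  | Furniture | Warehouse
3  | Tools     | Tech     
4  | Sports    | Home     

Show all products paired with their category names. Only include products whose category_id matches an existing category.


INNER JOIN keeps only products rows whose category_id matches an id in categories. Walk through each product:
  - product 1 (Phone): category_id=NULL, no match -> dropped
  - product 2 (Laptop): category_id=NULL, no match -> dropped
  - product 3 (Router): category_id=4 -> matches Sports
  - product 4 (Keyboard): category_id=1 -> matches Books
So 2 of 4 rows are dropped.

SQL:
SELECT a.name, b.name AS category
FROM products a
INNER JOIN categories b ON a.category_id = b.id

Result:
name     | category
---------+---------
Router   | Sports  
Keyboard | Books   


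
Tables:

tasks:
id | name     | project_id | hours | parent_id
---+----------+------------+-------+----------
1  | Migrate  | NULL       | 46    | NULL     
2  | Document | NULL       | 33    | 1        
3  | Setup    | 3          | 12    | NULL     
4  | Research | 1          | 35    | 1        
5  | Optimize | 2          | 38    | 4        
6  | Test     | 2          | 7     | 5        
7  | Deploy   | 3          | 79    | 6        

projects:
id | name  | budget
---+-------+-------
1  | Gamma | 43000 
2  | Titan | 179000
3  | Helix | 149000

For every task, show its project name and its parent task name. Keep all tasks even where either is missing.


Two LEFT JOINs from the same base table tasks: one to projects via project_id, one to tasks itself via parent_id. Both are LEFT so every task is preserved.
Match against projects:
  - task 1 (Migrate): project_id=NULL, no match -> kept with NULL
  - task 2 (Document): project_id=NULL, no match -> kept with NULL
  - task 3 (Setup): project_id=3 -> matches Helix
  - task 4 (Research): project_id=1 -> matches Gamma
  - task 5 (Optimize): project_id=2 -> matches Titan
  - task 6 (Test): project_id=2 -> matches Titan
  - task 7 (Deploy): project_id=3 -> matches Helix
Match against tasks (self):
  - task 1 (Migrate): parent_id=NULL -> NULL
  - task 2 (Document): parent_id=1 -> Migrate
  - task 3 (Setup): parent_id=NULL -> NULL
  - task 4 (Research): parent_id=1 -> Migrate
  - task 5 (Optimize): parent_id=4 -> Research
  - task 6 (Test): parent_id=5 -> Optimize
  - task 7 (Deploy): parent_id=6 -> Test

SQL:
SELECT a.name, b.name AS project, c.name AS parent
FROM tasks a
LEFT JOIN projects b ON a.project_id = b.id
LEFT JOIN tasks c ON a.parent_id = c.id

Result:
name     | project | parent  
---------+---------+---------
Migrate  | NULL    | NULL    
Document | NULL    | Migrate 
Setup    | Helix   | NULL    
Research | Gamma   | Migrate 
Optimize | Titan   | Research
Test     | Titan   | Optimize
Deploy   | Helix   | Test    


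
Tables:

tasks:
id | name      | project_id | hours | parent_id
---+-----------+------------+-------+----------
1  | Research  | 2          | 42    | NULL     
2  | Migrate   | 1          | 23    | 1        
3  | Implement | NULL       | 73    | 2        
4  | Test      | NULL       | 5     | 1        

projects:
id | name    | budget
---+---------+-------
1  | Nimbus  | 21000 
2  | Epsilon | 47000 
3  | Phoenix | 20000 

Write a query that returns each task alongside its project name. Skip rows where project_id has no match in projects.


INNER JOIN keeps only tasks rows whose project_id matches an id in projects. Walk through each task:
  - task 1 (Research): project_id=2 -> matches Epsilon
  - task 2 (Migrate): project_id=1 -> matches Nimbus
  - task 3 (Implement): project_id=NULL, no match -> dropped
  - task 4 (Test): project_id=NULL, no match -> dropped
So 2 of 4 rows are dropped.

SQL:
SELECT a.name, b.name AS project
FROM tasks a
INNER JOIN projects b ON a.project_id = b.id

Result:
name     | project
---------+--------
Research | Epsilon
Migrate  | Nimbus 
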